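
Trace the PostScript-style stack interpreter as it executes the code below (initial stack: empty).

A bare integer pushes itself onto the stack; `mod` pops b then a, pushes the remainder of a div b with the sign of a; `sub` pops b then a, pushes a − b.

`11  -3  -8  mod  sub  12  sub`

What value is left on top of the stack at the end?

2

11  -> 11
-3  -> 11 -3
-8  -> 11 -3 -8
mod -> 11 -3
sub -> 14
12  -> 14 12
sub -> 2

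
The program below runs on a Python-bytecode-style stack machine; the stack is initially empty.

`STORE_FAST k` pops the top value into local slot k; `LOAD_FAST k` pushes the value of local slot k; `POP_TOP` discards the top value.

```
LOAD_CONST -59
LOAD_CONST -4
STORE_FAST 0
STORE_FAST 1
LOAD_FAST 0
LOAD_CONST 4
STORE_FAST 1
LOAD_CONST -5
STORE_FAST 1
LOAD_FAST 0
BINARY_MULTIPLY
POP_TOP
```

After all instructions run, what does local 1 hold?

LOAD_CONST -59  → -59
LOAD_CONST -4   → -59 -4
STORE_FAST 0    → -59
STORE_FAST 1    → (empty)
LOAD_FAST 0     → -4
LOAD_CONST 4    → -4 4
STORE_FAST 1    → -4
LOAD_CONST -5   → -4 -5
STORE_FAST 1    → -4
LOAD_FAST 0     → -4 -4
BINARY_MULTIPLY → 16
POP_TOP         → (empty)

-5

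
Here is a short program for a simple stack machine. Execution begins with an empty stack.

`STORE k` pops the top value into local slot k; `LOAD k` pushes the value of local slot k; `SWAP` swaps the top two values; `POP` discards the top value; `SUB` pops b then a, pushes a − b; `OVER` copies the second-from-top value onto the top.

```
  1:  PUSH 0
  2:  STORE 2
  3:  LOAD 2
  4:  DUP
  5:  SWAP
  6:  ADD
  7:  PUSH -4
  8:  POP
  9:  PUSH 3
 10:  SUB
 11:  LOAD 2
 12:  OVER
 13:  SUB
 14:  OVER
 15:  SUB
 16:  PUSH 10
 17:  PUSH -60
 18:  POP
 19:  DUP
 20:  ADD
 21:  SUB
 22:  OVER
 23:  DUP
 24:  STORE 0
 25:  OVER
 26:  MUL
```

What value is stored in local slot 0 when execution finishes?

PUSH 0    0
STORE 2   (empty)
LOAD 2    0
DUP       0 0
SWAP      0 0
ADD       0
PUSH -4   0 -4
POP       0
PUSH 3    0 3
SUB       -3
LOAD 2    -3 0
OVER      -3 0 -3
SUB       -3 3
OVER      -3 3 -3
SUB       -3 6
PUSH 10   -3 6 10
PUSH -60  -3 6 10 -60
POP       -3 6 10
DUP       -3 6 10 10
ADD       -3 6 20
SUB       -3 -14
OVER      -3 -14 -3
DUP       -3 -14 -3 -3
STORE 0   -3 -14 -3
OVER      -3 -14 -3 -14
MUL       -3 -14 42

-3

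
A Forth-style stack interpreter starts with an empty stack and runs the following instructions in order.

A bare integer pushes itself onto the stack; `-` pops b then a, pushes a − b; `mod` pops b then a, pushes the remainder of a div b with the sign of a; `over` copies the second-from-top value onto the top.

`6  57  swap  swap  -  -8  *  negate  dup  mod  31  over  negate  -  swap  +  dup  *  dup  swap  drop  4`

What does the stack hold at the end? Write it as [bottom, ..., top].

6      → 6
57     → 6 57
swap   → 57 6
swap   → 6 57
-      → -51
-8     → -51 -8
*      → 408
negate → -408
dup    → -408 -408
mod    → 0
31     → 0 31
over   → 0 31 0
negate → 0 31 0
-      → 0 31
swap   → 31 0
+      → 31
dup    → 31 31
*      → 961
dup    → 961 961
swap   → 961 961
drop   → 961
4      → 961 4

[961, 4]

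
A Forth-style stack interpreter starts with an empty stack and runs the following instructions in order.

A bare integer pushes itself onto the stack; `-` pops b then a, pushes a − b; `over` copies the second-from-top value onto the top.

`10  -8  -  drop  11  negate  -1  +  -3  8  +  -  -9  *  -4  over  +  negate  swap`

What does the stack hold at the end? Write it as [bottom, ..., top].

10     : [10]
-8     : [10, -8]
-      : [18]
drop   : []
11     : [11]
negate : [-11]
-1     : [-11, -1]
+      : [-12]
-3     : [-12, -3]
8      : [-12, -3, 8]
+      : [-12, 5]
-      : [-17]
-9     : [-17, -9]
*      : [153]
-4     : [153, -4]
over   : [153, -4, 153]
+      : [153, 149]
negate : [153, -149]
swap   : [-149, 153]

[-149, 153]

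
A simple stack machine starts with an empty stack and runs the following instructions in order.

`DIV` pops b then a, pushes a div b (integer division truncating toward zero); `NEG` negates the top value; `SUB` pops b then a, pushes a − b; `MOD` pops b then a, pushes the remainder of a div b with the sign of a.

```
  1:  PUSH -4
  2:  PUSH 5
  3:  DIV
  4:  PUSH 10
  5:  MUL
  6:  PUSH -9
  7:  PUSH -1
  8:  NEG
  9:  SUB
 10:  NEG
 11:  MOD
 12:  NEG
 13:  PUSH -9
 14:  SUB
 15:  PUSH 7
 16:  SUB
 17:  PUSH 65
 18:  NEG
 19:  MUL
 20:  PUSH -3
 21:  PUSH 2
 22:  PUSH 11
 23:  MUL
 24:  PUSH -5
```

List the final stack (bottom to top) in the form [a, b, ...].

[-130, -3, 22, -5]

PUSH -4  [-4]
PUSH 5   [-4, 5]
DIV      [0]
PUSH 10  [0, 10]
MUL      [0]
PUSH -9  [0, -9]
PUSH -1  [0, -9, -1]
NEG      [0, -9, 1]
SUB      [0, -10]
NEG      [0, 10]
MOD      [0]
NEG      [0]
PUSH -9  [0, -9]
SUB      [9]
PUSH 7   [9, 7]
SUB      [2]
PUSH 65  [2, 65]
NEG      [2, -65]
MUL      [-130]
PUSH -3  [-130, -3]
PUSH 2   [-130, -3, 2]
PUSH 11  [-130, -3, 2, 11]
MUL      [-130, -3, 22]
PUSH -5  [-130, -3, 22, -5]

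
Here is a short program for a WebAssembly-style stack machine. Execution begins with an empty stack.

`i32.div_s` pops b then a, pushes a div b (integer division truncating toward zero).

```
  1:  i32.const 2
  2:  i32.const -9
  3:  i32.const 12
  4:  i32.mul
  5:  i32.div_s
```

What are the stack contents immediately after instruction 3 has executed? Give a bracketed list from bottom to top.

i32.const 2   2
i32.const -9  2 -9
i32.const 12  2 -9 12

[2, -9, 12]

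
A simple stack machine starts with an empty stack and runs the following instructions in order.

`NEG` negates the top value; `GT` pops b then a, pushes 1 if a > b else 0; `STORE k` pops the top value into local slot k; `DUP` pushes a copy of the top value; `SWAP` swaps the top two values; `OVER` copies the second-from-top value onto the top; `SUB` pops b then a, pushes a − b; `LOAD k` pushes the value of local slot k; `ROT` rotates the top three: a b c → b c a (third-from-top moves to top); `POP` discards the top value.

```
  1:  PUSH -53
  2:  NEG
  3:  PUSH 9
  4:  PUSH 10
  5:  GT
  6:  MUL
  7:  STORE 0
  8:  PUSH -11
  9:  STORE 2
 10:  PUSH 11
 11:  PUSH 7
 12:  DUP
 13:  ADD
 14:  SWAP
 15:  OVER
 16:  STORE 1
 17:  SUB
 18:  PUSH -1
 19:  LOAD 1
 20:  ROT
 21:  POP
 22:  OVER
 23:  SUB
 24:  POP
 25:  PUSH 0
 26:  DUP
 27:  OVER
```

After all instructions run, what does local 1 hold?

14

PUSH -53 -> [-53]
NEG      -> [53]
PUSH 9   -> [53, 9]
PUSH 10  -> [53, 9, 10]
GT       -> [53, 0]
MUL      -> [0]
STORE 0  -> []
PUSH -11 -> [-11]
STORE 2  -> []
PUSH 11  -> [11]
PUSH 7   -> [11, 7]
DUP      -> [11, 7, 7]
ADD      -> [11, 14]
SWAP     -> [14, 11]
OVER     -> [14, 11, 14]
STORE 1  -> [14, 11]
SUB      -> [3]
PUSH -1  -> [3, -1]
LOAD 1   -> [3, -1, 14]
ROT      -> [-1, 14, 3]
POP      -> [-1, 14]
OVER     -> [-1, 14, -1]
SUB      -> [-1, 15]
POP      -> [-1]
PUSH 0   -> [-1, 0]
DUP      -> [-1, 0, 0]
OVER     -> [-1, 0, 0, 0]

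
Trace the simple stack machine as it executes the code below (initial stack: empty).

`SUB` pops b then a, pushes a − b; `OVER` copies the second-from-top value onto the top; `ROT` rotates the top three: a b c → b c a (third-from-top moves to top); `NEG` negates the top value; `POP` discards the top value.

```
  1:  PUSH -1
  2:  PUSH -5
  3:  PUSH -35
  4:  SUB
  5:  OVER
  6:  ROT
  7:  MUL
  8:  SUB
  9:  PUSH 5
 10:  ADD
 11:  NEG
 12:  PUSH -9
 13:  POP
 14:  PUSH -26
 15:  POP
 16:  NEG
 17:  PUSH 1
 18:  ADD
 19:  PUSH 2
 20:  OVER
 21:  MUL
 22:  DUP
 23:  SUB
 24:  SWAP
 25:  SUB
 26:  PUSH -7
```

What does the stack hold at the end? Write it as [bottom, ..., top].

PUSH -1  → [-1]
PUSH -5  → [-1, -5]
PUSH -35 → [-1, -5, -35]
SUB      → [-1, 30]
OVER     → [-1, 30, -1]
ROT      → [30, -1, -1]
MUL      → [30, 1]
SUB      → [29]
PUSH 5   → [29, 5]
ADD      → [34]
NEG      → [-34]
PUSH -9  → [-34, -9]
POP      → [-34]
PUSH -26 → [-34, -26]
POP      → [-34]
NEG      → [34]
PUSH 1   → [34, 1]
ADD      → [35]
PUSH 2   → [35, 2]
OVER     → [35, 2, 35]
MUL      → [35, 70]
DUP      → [35, 70, 70]
SUB      → [35, 0]
SWAP     → [0, 35]
SUB      → [-35]
PUSH -7  → [-35, -7]

[-35, -7]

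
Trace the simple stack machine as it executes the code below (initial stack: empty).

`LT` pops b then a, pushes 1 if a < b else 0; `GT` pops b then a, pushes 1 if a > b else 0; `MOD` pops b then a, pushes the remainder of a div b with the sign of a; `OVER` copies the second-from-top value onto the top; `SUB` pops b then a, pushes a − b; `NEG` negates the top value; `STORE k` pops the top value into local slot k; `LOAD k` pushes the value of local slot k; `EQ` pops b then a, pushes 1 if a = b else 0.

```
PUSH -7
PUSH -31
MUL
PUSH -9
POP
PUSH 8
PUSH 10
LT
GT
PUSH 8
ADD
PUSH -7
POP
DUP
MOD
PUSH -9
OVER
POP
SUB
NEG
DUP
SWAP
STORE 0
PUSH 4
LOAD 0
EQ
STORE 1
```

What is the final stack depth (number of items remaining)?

1

PUSH -7  → -7
PUSH -31 → -7 -31
MUL      → 217
PUSH -9  → 217 -9
POP      → 217
PUSH 8   → 217 8
PUSH 10  → 217 8 10
LT       → 217 1
GT       → 1
PUSH 8   → 1 8
ADD      → 9
PUSH -7  → 9 -7
POP      → 9
DUP      → 9 9
MOD      → 0
PUSH -9  → 0 -9
OVER     → 0 -9 0
POP      → 0 -9
SUB      → 9
NEG      → -9
DUP      → -9 -9
SWAP     → -9 -9
STORE 0  → -9
PUSH 4   → -9 4
LOAD 0   → -9 4 -9
EQ       → -9 0
STORE 1  → -9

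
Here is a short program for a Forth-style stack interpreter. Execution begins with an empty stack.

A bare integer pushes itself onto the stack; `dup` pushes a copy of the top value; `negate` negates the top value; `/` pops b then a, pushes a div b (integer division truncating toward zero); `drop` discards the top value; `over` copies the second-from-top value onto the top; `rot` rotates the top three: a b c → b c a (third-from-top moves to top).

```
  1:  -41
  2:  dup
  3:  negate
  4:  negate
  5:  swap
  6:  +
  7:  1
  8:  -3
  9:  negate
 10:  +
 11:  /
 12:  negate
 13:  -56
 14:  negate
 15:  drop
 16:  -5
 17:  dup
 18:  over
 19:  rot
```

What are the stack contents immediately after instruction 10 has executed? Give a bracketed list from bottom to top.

[-82, 4]

-41     [-41]
dup     [-41, -41]
negate  [-41, 41]
negate  [-41, -41]
swap    [-41, -41]
+       [-82]
1       [-82, 1]
-3      [-82, 1, -3]
negate  [-82, 1, 3]
+       [-82, 4]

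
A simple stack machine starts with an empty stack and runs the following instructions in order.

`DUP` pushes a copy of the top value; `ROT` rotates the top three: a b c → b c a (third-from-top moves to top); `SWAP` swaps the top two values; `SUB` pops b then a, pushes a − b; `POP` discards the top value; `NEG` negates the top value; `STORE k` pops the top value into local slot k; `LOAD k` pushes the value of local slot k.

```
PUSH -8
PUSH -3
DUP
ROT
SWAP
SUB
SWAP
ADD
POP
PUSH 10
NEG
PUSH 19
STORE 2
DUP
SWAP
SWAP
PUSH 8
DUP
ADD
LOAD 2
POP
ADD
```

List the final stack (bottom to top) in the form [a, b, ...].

[-10, 6]

PUSH -8 -> -8
PUSH -3 -> -8 -3
DUP     -> -8 -3 -3
ROT     -> -3 -3 -8
SWAP    -> -3 -8 -3
SUB     -> -3 -5
SWAP    -> -5 -3
ADD     -> -8
POP     -> (empty)
PUSH 10 -> 10
NEG     -> -10
PUSH 19 -> -10 19
STORE 2 -> -10
DUP     -> -10 -10
SWAP    -> -10 -10
SWAP    -> -10 -10
PUSH 8  -> -10 -10 8
DUP     -> -10 -10 8 8
ADD     -> -10 -10 16
LOAD 2  -> -10 -10 16 19
POP     -> -10 -10 16
ADD     -> -10 6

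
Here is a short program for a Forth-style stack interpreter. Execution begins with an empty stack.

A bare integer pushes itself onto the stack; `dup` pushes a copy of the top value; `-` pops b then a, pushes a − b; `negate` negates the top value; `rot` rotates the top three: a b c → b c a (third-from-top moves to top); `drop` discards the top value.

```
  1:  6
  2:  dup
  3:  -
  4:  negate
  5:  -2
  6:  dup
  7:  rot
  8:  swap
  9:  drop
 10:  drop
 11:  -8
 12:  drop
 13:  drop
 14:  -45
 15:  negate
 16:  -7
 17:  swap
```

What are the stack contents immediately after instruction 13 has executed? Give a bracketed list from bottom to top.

[]

6      : 6
dup    : 6 6
-      : 0
negate : 0
-2     : 0 -2
dup    : 0 -2 -2
rot    : -2 -2 0
swap   : -2 0 -2
drop   : -2 0
drop   : -2
-8     : -2 -8
drop   : -2
drop   : (empty)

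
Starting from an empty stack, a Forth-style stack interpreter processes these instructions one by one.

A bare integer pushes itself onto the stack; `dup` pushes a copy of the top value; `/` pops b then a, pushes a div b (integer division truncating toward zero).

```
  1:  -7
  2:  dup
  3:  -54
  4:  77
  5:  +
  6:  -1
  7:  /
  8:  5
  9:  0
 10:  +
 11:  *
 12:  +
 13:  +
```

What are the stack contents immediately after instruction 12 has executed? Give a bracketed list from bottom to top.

[-7, -122]

-7  → -7
dup → -7 -7
-54 → -7 -7 -54
77  → -7 -7 -54 77
+   → -7 -7 23
-1  → -7 -7 23 -1
/   → -7 -7 -23
5   → -7 -7 -23 5
0   → -7 -7 -23 5 0
+   → -7 -7 -23 5
*   → -7 -7 -115
+   → -7 -122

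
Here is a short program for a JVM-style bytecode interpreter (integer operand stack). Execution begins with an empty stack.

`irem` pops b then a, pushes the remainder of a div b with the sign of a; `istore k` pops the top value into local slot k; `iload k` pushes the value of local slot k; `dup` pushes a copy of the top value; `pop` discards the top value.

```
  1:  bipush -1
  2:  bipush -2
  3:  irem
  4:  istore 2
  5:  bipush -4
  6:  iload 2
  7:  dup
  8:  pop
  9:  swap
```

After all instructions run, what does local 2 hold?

-1

bipush -1  [-1]
bipush -2  [-1, -2]
irem       [-1]
istore 2   []
bipush -4  [-4]
iload 2    [-4, -1]
dup        [-4, -1, -1]
pop        [-4, -1]
swap       [-1, -4]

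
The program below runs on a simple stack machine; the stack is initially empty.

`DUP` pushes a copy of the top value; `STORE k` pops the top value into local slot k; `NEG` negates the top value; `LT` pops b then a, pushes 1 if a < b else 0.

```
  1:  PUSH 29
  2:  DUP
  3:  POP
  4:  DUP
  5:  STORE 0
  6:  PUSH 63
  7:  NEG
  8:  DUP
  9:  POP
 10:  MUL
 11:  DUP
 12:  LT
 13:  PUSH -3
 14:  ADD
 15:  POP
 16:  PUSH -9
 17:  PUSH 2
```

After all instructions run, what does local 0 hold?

29

PUSH 29 → [29]
DUP     → [29, 29]
POP     → [29]
DUP     → [29, 29]
STORE 0 → [29]
PUSH 63 → [29, 63]
NEG     → [29, -63]
DUP     → [29, -63, -63]
POP     → [29, -63]
MUL     → [-1827]
DUP     → [-1827, -1827]
LT      → [0]
PUSH -3 → [0, -3]
ADD     → [-3]
POP     → []
PUSH -9 → [-9]
PUSH 2  → [-9, 2]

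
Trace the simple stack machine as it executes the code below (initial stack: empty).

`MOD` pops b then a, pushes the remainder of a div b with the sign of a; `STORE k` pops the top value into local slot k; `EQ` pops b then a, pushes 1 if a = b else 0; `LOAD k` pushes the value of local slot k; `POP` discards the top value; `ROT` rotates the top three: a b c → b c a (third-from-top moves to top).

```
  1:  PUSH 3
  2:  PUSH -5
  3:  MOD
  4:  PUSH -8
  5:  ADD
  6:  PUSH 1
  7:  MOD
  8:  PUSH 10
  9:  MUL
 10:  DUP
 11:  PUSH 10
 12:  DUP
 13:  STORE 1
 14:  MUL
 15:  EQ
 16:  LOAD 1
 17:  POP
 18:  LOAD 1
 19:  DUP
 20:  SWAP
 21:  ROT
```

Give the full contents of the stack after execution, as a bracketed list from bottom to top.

PUSH 3  : [3]
PUSH -5 : [3, -5]
MOD     : [3]
PUSH -8 : [3, -8]
ADD     : [-5]
PUSH 1  : [-5, 1]
MOD     : [0]
PUSH 10 : [0, 10]
MUL     : [0]
DUP     : [0, 0]
PUSH 10 : [0, 0, 10]
DUP     : [0, 0, 10, 10]
STORE 1 : [0, 0, 10]
MUL     : [0, 0]
EQ      : [1]
LOAD 1  : [1, 10]
POP     : [1]
LOAD 1  : [1, 10]
DUP     : [1, 10, 10]
SWAP    : [1, 10, 10]
ROT     : [10, 10, 1]

[10, 10, 1]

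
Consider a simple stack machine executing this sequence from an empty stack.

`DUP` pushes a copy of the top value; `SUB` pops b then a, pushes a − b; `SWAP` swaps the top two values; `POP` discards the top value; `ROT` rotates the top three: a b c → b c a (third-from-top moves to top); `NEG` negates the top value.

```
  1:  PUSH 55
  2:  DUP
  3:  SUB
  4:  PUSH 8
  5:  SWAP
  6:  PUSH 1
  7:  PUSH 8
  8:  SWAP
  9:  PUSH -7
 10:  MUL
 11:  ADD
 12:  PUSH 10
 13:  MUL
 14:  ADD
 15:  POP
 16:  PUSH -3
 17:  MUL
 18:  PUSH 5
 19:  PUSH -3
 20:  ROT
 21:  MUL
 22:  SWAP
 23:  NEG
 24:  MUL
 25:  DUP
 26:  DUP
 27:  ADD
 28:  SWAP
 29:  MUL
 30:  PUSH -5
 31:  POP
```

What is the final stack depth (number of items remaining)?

1

PUSH 55 -> 55
DUP     -> 55 55
SUB     -> 0
PUSH 8  -> 0 8
SWAP    -> 8 0
PUSH 1  -> 8 0 1
PUSH 8  -> 8 0 1 8
SWAP    -> 8 0 8 1
PUSH -7 -> 8 0 8 1 -7
MUL     -> 8 0 8 -7
ADD     -> 8 0 1
PUSH 10 -> 8 0 1 10
MUL     -> 8 0 10
ADD     -> 8 10
POP     -> 8
PUSH -3 -> 8 -3
MUL     -> -24
PUSH 5  -> -24 5
PUSH -3 -> -24 5 -3
ROT     -> 5 -3 -24
MUL     -> 5 72
SWAP    -> 72 5
NEG     -> 72 -5
MUL     -> -360
DUP     -> -360 -360
DUP     -> -360 -360 -360
ADD     -> -360 -720
SWAP    -> -720 -360
MUL     -> 259200
PUSH -5 -> 259200 -5
POP     -> 259200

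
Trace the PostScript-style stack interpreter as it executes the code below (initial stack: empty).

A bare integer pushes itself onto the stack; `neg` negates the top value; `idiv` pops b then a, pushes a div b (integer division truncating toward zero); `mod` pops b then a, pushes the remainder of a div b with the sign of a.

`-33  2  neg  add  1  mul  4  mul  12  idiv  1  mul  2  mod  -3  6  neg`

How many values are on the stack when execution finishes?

-33  -> -33
2    -> -33 2
neg  -> -33 -2
add  -> -35
1    -> -35 1
mul  -> -35
4    -> -35 4
mul  -> -140
12   -> -140 12
idiv -> -11
1    -> -11 1
mul  -> -11
2    -> -11 2
mod  -> -1
-3   -> -1 -3
6    -> -1 -3 6
neg  -> -1 -3 -6

3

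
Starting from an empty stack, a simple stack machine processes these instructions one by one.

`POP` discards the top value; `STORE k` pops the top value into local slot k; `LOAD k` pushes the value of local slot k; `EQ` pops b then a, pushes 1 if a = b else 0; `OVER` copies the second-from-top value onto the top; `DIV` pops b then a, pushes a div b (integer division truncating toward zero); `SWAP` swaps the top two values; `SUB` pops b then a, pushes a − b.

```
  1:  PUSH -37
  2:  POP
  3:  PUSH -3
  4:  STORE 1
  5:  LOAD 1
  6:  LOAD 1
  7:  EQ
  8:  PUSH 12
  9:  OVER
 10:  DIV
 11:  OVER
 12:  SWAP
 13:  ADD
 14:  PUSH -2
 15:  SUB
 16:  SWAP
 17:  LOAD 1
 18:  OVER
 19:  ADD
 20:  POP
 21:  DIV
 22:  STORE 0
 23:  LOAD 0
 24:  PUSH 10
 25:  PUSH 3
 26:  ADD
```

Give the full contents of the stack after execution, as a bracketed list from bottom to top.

[15, 13]

PUSH -37 → -37
POP      → (empty)
PUSH -3  → -3
STORE 1  → (empty)
LOAD 1   → -3
LOAD 1   → -3 -3
EQ       → 1
PUSH 12  → 1 12
OVER     → 1 12 1
DIV      → 1 12
OVER     → 1 12 1
SWAP     → 1 1 12
ADD      → 1 13
PUSH -2  → 1 13 -2
SUB      → 1 15
SWAP     → 15 1
LOAD 1   → 15 1 -3
OVER     → 15 1 -3 1
ADD      → 15 1 -2
POP      → 15 1
DIV      → 15
STORE 0  → (empty)
LOAD 0   → 15
PUSH 10  → 15 10
PUSH 3   → 15 10 3
ADD      → 15 13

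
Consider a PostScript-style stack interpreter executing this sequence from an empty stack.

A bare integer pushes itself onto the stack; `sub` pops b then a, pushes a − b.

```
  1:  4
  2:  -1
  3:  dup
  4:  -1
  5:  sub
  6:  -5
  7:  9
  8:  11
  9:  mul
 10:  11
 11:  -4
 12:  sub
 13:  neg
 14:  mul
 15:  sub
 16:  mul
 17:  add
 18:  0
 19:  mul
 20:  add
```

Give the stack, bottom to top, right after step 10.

[4, -1, 0, -5, 99, 11]

4   -> 4
-1  -> 4 -1
dup -> 4 -1 -1
-1  -> 4 -1 -1 -1
sub -> 4 -1 0
-5  -> 4 -1 0 -5
9   -> 4 -1 0 -5 9
11  -> 4 -1 0 -5 9 11
mul -> 4 -1 0 -5 99
11  -> 4 -1 0 -5 99 11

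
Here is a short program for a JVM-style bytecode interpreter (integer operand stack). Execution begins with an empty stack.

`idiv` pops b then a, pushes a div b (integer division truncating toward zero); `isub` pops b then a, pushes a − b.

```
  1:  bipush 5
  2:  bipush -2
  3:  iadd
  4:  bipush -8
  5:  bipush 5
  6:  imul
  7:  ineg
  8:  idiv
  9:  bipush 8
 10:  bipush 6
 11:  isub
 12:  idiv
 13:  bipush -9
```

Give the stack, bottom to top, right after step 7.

bipush 5  -> [5]
bipush -2 -> [5, -2]
iadd      -> [3]
bipush -8 -> [3, -8]
bipush 5  -> [3, -8, 5]
imul      -> [3, -40]
ineg      -> [3, 40]

[3, 40]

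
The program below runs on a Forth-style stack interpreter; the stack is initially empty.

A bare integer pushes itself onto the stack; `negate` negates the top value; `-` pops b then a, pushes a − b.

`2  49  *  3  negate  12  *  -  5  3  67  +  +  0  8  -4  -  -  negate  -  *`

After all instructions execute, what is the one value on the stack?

2      : 2
49     : 2 49
*      : 98
3      : 98 3
negate : 98 -3
12     : 98 -3 12
*      : 98 -36
-      : 134
5      : 134 5
3      : 134 5 3
67     : 134 5 3 67
+      : 134 5 70
+      : 134 75
0      : 134 75 0
8      : 134 75 0 8
-4     : 134 75 0 8 -4
-      : 134 75 0 12
-      : 134 75 -12
negate : 134 75 12
-      : 134 63
*      : 8442

8442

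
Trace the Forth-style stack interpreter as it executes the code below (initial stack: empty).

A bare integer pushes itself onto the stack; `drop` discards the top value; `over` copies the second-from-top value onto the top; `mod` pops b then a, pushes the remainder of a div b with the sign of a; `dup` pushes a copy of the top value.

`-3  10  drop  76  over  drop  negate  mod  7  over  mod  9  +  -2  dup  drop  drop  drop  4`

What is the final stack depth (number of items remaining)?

2

-3     : -3
10     : -3 10
drop   : -3
76     : -3 76
over   : -3 76 -3
drop   : -3 76
negate : -3 -76
mod    : -3
7      : -3 7
over   : -3 7 -3
mod    : -3 1
9      : -3 1 9
+      : -3 10
-2     : -3 10 -2
dup    : -3 10 -2 -2
drop   : -3 10 -2
drop   : -3 10
drop   : -3
4      : -3 4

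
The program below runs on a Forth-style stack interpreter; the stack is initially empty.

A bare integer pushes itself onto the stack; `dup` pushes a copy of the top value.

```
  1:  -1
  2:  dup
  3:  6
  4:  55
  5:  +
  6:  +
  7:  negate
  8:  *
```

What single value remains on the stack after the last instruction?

-1      -1
dup     -1 -1
6       -1 -1 6
55      -1 -1 6 55
+       -1 -1 61
+       -1 60
negate  -1 -60
*       60

60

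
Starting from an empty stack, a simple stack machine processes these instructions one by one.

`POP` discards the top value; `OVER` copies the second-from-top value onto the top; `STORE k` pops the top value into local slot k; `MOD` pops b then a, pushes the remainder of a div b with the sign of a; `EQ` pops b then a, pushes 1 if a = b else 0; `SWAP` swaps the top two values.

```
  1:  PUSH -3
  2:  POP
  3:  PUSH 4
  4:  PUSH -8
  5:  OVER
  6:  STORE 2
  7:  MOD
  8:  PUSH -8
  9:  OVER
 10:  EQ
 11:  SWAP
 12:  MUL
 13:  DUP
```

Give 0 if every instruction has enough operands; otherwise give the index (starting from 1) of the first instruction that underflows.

0

PUSH -3  -3
POP      (empty)
PUSH 4   4
PUSH -8  4 -8
OVER     4 -8 4
STORE 2  4 -8
MOD      4
PUSH -8  4 -8
OVER     4 -8 4
EQ       4 0
SWAP     0 4
MUL      0
DUP      0 0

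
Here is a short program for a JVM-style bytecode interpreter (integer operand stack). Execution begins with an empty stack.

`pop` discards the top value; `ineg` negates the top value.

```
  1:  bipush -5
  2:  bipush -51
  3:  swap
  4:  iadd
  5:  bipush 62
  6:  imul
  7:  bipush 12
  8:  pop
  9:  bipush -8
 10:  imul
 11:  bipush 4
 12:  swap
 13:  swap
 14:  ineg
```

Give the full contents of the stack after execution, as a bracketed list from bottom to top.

[27776, -4]

bipush -5  -> [-5]
bipush -51 -> [-5, -51]
swap       -> [-51, -5]
iadd       -> [-56]
bipush 62  -> [-56, 62]
imul       -> [-3472]
bipush 12  -> [-3472, 12]
pop        -> [-3472]
bipush -8  -> [-3472, -8]
imul       -> [27776]
bipush 4   -> [27776, 4]
swap       -> [4, 27776]
swap       -> [27776, 4]
ineg       -> [27776, -4]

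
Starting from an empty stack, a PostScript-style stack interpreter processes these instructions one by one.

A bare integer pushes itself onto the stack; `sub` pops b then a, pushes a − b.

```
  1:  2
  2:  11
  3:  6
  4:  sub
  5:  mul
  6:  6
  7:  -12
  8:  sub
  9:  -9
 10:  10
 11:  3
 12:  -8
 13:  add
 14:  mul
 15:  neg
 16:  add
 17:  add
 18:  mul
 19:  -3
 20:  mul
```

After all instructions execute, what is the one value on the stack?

2    2
11   2 11
6    2 11 6
sub  2 5
mul  10
6    10 6
-12  10 6 -12
sub  10 18
-9   10 18 -9
10   10 18 -9 10
3    10 18 -9 10 3
-8   10 18 -9 10 3 -8
add  10 18 -9 10 -5
mul  10 18 -9 -50
neg  10 18 -9 50
add  10 18 41
add  10 59
mul  590
-3   590 -3
mul  -1770

-1770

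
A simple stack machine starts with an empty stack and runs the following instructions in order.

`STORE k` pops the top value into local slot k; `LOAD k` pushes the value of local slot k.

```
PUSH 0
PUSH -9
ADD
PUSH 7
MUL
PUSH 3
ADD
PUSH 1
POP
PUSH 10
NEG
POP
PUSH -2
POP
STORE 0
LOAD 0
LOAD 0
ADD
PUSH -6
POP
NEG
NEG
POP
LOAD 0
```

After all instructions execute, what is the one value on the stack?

PUSH 0  → [0]
PUSH -9 → [0, -9]
ADD     → [-9]
PUSH 7  → [-9, 7]
MUL     → [-63]
PUSH 3  → [-63, 3]
ADD     → [-60]
PUSH 1  → [-60, 1]
POP     → [-60]
PUSH 10 → [-60, 10]
NEG     → [-60, -10]
POP     → [-60]
PUSH -2 → [-60, -2]
POP     → [-60]
STORE 0 → []
LOAD 0  → [-60]
LOAD 0  → [-60, -60]
ADD     → [-120]
PUSH -6 → [-120, -6]
POP     → [-120]
NEG     → [120]
NEG     → [-120]
POP     → []
LOAD 0  → [-60]

-60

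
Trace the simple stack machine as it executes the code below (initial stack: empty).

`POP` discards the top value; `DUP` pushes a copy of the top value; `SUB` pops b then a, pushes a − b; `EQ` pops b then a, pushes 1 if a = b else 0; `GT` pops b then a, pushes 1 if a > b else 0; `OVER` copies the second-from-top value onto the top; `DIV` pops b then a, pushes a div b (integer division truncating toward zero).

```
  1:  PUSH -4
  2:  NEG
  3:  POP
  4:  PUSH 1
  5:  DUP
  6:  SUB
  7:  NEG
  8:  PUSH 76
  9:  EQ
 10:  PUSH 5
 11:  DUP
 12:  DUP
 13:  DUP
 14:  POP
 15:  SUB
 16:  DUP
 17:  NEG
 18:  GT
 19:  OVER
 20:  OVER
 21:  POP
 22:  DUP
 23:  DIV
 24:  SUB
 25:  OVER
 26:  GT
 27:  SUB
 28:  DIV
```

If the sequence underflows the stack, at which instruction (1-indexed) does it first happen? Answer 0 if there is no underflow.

0

PUSH -4 -> -4
NEG     -> 4
POP     -> (empty)
PUSH 1  -> 1
DUP     -> 1 1
SUB     -> 0
NEG     -> 0
PUSH 76 -> 0 76
EQ      -> 0
PUSH 5  -> 0 5
DUP     -> 0 5 5
DUP     -> 0 5 5 5
DUP     -> 0 5 5 5 5
POP     -> 0 5 5 5
SUB     -> 0 5 0
DUP     -> 0 5 0 0
NEG     -> 0 5 0 0
GT      -> 0 5 0
OVER    -> 0 5 0 5
OVER    -> 0 5 0 5 0
POP     -> 0 5 0 5
DUP     -> 0 5 0 5 5
DIV     -> 0 5 0 1
SUB     -> 0 5 -1
OVER    -> 0 5 -1 5
GT      -> 0 5 0
SUB     -> 0 5
DIV     -> 0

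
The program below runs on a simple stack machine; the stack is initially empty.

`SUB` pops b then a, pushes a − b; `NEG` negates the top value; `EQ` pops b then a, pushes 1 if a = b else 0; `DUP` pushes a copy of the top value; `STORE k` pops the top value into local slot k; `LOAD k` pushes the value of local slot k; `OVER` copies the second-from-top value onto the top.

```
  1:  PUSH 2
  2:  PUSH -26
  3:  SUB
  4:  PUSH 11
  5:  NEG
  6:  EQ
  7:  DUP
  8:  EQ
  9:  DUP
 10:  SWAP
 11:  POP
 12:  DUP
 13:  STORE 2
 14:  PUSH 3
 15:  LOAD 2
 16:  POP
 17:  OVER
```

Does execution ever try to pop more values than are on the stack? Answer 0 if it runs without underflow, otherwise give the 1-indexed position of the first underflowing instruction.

PUSH 2   → 2
PUSH -26 → 2 -26
SUB      → 28
PUSH 11  → 28 11
NEG      → 28 -11
EQ       → 0
DUP      → 0 0
EQ       → 1
DUP      → 1 1
SWAP     → 1 1
POP      → 1
DUP      → 1 1
STORE 2  → 1
PUSH 3   → 1 3
LOAD 2   → 1 3 1
POP      → 1 3
OVER     → 1 3 1

0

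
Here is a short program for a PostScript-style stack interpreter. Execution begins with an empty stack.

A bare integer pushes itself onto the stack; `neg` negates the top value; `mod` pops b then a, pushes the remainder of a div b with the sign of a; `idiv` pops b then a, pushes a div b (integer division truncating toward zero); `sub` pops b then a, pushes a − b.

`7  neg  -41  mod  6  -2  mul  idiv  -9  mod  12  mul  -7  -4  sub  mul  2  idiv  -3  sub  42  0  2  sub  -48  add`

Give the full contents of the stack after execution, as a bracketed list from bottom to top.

[3, 42, -50]

7    → 7
neg  → -7
-41  → -7 -41
mod  → -7
6    → -7 6
-2   → -7 6 -2
mul  → -7 -12
idiv → 0
-9   → 0 -9
mod  → 0
12   → 0 12
mul  → 0
-7   → 0 -7
-4   → 0 -7 -4
sub  → 0 -3
mul  → 0
2    → 0 2
idiv → 0
-3   → 0 -3
sub  → 3
42   → 3 42
0    → 3 42 0
2    → 3 42 0 2
sub  → 3 42 -2
-48  → 3 42 -2 -48
add  → 3 42 -50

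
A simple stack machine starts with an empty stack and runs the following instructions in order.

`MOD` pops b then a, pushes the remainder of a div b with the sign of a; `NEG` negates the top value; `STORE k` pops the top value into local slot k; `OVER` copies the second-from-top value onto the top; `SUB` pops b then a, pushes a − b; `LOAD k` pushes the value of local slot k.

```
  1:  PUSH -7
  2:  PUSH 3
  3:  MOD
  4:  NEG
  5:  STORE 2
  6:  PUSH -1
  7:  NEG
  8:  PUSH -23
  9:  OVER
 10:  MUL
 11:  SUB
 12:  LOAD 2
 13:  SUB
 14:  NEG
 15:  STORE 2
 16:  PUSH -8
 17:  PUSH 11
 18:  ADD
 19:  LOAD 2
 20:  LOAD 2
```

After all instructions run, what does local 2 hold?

-23

PUSH -7  → -7
PUSH 3   → -7 3
MOD      → -1
NEG      → 1
STORE 2  → (empty)
PUSH -1  → -1
NEG      → 1
PUSH -23 → 1 -23
OVER     → 1 -23 1
MUL      → 1 -23
SUB      → 24
LOAD 2   → 24 1
SUB      → 23
NEG      → -23
STORE 2  → (empty)
PUSH -8  → -8
PUSH 11  → -8 11
ADD      → 3
LOAD 2   → 3 -23
LOAD 2   → 3 -23 -23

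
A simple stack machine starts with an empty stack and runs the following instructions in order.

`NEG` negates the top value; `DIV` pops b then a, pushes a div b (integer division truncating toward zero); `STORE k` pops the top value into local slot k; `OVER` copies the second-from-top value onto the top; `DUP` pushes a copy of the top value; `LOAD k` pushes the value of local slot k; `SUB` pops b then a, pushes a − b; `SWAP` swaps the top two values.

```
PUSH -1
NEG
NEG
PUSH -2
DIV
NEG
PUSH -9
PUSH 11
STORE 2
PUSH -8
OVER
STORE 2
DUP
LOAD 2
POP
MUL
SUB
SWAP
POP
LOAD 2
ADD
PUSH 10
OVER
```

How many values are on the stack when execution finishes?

PUSH -1  -1
NEG      1
NEG      -1
PUSH -2  -1 -2
DIV      0
NEG      0
PUSH -9  0 -9
PUSH 11  0 -9 11
STORE 2  0 -9
PUSH -8  0 -9 -8
OVER     0 -9 -8 -9
STORE 2  0 -9 -8
DUP      0 -9 -8 -8
LOAD 2   0 -9 -8 -8 -9
POP      0 -9 -8 -8
MUL      0 -9 64
SUB      0 -73
SWAP     -73 0
POP      -73
LOAD 2   -73 -9
ADD      -82
PUSH 10  -82 10
OVER     -82 10 -82

3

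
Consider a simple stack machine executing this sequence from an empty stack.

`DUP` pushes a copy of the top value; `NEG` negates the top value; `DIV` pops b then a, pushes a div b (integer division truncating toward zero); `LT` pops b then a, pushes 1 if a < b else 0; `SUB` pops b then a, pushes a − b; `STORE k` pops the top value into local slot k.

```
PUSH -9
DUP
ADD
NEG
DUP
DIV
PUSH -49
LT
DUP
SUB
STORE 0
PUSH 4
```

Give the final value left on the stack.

PUSH -9  -> [-9]
DUP      -> [-9, -9]
ADD      -> [-18]
NEG      -> [18]
DUP      -> [18, 18]
DIV      -> [1]
PUSH -49 -> [1, -49]
LT       -> [0]
DUP      -> [0, 0]
SUB      -> [0]
STORE 0  -> []
PUSH 4   -> [4]

4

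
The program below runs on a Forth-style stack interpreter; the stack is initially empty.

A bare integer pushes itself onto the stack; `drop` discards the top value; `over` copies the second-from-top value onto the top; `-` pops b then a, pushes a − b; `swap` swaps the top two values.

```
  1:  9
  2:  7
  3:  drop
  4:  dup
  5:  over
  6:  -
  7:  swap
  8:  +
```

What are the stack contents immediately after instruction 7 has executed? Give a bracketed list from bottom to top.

[0, 9]

9    -> [9]
7    -> [9, 7]
drop -> [9]
dup  -> [9, 9]
over -> [9, 9, 9]
-    -> [9, 0]
swap -> [0, 9]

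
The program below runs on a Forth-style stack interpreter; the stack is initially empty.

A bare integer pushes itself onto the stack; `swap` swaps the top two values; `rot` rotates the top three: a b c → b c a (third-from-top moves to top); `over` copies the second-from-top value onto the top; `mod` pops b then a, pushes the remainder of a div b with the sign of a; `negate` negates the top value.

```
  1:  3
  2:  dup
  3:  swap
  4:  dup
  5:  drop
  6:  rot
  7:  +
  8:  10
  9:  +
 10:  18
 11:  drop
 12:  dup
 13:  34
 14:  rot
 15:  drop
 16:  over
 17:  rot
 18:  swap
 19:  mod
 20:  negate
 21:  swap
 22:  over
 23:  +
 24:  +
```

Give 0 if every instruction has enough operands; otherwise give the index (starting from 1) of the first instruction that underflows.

6

3    → [3]
dup  → [3, 3]
swap → [3, 3]
dup  → [3, 3, 3]
drop → [3, 3]
rot  — needs 3 operands, stack has 2 → underflow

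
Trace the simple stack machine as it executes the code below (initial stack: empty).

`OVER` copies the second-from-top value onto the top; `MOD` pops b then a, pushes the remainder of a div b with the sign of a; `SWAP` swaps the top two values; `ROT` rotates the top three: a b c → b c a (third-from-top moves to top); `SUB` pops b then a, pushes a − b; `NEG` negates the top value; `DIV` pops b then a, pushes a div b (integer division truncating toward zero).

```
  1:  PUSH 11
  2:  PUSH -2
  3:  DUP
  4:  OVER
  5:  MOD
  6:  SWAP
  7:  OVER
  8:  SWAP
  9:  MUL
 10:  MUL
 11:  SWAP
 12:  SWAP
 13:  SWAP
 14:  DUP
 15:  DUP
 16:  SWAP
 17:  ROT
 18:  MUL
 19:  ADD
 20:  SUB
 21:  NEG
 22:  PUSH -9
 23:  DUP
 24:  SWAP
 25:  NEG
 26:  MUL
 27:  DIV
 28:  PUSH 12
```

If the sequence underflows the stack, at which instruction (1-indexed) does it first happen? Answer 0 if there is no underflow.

PUSH 11 → [11]
PUSH -2 → [11, -2]
DUP     → [11, -2, -2]
OVER    → [11, -2, -2, -2]
MOD     → [11, -2, 0]
SWAP    → [11, 0, -2]
OVER    → [11, 0, -2, 0]
SWAP    → [11, 0, 0, -2]
MUL     → [11, 0, 0]
MUL     → [11, 0]
SWAP    → [0, 11]
SWAP    → [11, 0]
SWAP    → [0, 11]
DUP     → [0, 11, 11]
DUP     → [0, 11, 11, 11]
SWAP    → [0, 11, 11, 11]
ROT     → [0, 11, 11, 11]
MUL     → [0, 11, 121]
ADD     → [0, 132]
SUB     → [-132]
NEG     → [132]
PUSH -9 → [132, -9]
DUP     → [132, -9, -9]
SWAP    → [132, -9, -9]
NEG     → [132, -9, 9]
MUL     → [132, -81]
DIV     → [-1]
PUSH 12 → [-1, 12]

0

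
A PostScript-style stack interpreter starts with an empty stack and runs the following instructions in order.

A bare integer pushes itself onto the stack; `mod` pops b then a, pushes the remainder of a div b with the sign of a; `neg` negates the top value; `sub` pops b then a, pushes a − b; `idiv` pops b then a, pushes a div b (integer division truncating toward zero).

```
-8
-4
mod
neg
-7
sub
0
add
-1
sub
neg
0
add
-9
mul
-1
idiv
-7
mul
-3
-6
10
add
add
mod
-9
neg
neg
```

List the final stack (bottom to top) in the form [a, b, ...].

-8   -> [-8]
-4   -> [-8, -4]
mod  -> [0]
neg  -> [0]
-7   -> [0, -7]
sub  -> [7]
0    -> [7, 0]
add  -> [7]
-1   -> [7, -1]
sub  -> [8]
neg  -> [-8]
0    -> [-8, 0]
add  -> [-8]
-9   -> [-8, -9]
mul  -> [72]
-1   -> [72, -1]
idiv -> [-72]
-7   -> [-72, -7]
mul  -> [504]
-3   -> [504, -3]
-6   -> [504, -3, -6]
10   -> [504, -3, -6, 10]
add  -> [504, -3, 4]
add  -> [504, 1]
mod  -> [0]
-9   -> [0, -9]
neg  -> [0, 9]
neg  -> [0, -9]

[0, -9]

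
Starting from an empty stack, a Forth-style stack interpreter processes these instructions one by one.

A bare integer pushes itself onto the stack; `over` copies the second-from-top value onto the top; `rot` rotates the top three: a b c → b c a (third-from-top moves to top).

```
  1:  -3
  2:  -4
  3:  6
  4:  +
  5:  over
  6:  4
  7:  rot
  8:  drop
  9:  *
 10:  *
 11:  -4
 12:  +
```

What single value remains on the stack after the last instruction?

-3   -> -3
-4   -> -3 -4
6    -> -3 -4 6
+    -> -3 2
over -> -3 2 -3
4    -> -3 2 -3 4
rot  -> -3 -3 4 2
drop -> -3 -3 4
*    -> -3 -12
*    -> 36
-4   -> 36 -4
+    -> 32

32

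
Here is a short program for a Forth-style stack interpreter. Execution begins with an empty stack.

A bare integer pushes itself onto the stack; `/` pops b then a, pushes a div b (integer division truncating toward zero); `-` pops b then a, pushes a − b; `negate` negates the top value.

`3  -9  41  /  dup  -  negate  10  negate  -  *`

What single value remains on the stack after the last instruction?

30

3       3
-9      3 -9
41      3 -9 41
/       3 0
dup     3 0 0
-       3 0
negate  3 0
10      3 0 10
negate  3 0 -10
-       3 10
*       30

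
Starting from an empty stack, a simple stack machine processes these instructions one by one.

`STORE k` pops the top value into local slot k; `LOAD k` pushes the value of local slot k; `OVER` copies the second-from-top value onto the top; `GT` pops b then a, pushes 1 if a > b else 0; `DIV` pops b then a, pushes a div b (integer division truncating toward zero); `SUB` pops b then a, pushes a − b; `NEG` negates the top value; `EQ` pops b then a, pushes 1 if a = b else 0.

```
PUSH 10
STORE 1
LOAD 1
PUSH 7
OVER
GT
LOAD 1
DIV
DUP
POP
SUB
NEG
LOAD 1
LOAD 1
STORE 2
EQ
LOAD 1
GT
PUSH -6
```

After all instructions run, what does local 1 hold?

PUSH 10 → [10]
STORE 1 → []
LOAD 1  → [10]
PUSH 7  → [10, 7]
OVER    → [10, 7, 10]
GT      → [10, 0]
LOAD 1  → [10, 0, 10]
DIV     → [10, 0]
DUP     → [10, 0, 0]
POP     → [10, 0]
SUB     → [10]
NEG     → [-10]
LOAD 1  → [-10, 10]
LOAD 1  → [-10, 10, 10]
STORE 2 → [-10, 10]
EQ      → [0]
LOAD 1  → [0, 10]
GT      → [0]
PUSH -6 → [0, -6]

10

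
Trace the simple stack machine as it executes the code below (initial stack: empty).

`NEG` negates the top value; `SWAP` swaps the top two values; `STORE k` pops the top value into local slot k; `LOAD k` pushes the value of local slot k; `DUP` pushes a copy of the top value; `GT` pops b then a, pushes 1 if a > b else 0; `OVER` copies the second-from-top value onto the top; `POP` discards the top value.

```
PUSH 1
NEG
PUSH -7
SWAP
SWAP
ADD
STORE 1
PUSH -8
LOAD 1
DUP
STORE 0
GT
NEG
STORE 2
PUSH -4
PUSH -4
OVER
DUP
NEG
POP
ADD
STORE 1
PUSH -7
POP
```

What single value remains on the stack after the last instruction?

-4

PUSH 1   1
NEG      -1
PUSH -7  -1 -7
SWAP     -7 -1
SWAP     -1 -7
ADD      -8
STORE 1  (empty)
PUSH -8  -8
LOAD 1   -8 -8
DUP      -8 -8 -8
STORE 0  -8 -8
GT       0
NEG      0
STORE 2  (empty)
PUSH -4  -4
PUSH -4  -4 -4
OVER     -4 -4 -4
DUP      -4 -4 -4 -4
NEG      -4 -4 -4 4
POP      -4 -4 -4
ADD      -4 -8
STORE 1  -4
PUSH -7  -4 -7
POP      -4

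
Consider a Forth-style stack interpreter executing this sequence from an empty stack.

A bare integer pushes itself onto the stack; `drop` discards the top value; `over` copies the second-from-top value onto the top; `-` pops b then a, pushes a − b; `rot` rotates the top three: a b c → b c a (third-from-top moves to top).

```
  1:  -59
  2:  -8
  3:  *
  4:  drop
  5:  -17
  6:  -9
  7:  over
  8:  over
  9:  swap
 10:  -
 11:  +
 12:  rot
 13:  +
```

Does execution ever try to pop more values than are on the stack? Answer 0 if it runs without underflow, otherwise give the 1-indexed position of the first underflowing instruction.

12

-59   -59
-8    -59 -8
*     472
drop  (empty)
-17   -17
-9    -17 -9
over  -17 -9 -17
over  -17 -9 -17 -9
swap  -17 -9 -9 -17
-     -17 -9 8
+     -17 -1
rot  — needs 3 operands, stack has 2 → underflow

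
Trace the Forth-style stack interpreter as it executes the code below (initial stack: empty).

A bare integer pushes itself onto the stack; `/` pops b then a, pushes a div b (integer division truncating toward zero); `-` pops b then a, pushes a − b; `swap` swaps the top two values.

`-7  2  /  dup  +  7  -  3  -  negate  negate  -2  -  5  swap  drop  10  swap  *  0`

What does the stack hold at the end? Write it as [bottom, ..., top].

[50, 0]

-7     → -7
2      → -7 2
/      → -3
dup    → -3 -3
+      → -6
7      → -6 7
-      → -13
3      → -13 3
-      → -16
negate → 16
negate → -16
-2     → -16 -2
-      → -14
5      → -14 5
swap   → 5 -14
drop   → 5
10     → 5 10
swap   → 10 5
*      → 50
0      → 50 0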